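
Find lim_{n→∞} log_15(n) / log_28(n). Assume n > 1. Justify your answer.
lim = ln(28) / ln(15) = log_15(28)

Change of base: log_15(n) = ln n / ln 15 and log_28(n) = ln n / ln 28. The ratio is (ln n / ln 15) · (ln 28 / ln n) = ln 28 / ln 15, a constant independent of n. So the limit is ln 28 / ln 15 = log_15(28).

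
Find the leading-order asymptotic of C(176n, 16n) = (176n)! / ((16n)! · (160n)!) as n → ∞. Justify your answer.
C(176n, 16n) ~ (285311670611/10000000000)^(16n) · sqrt(11/(20π·16n))

Write N = 16n. Apply Stirling to each factorial:
  (11N)! ~ sqrt(2π·11N) · (11N/e)^(11N),
  N! ~ sqrt(2π N) · (N/e)^N,
  (10N)! ~ sqrt(2π·10N) · (10N/e)^(10N).
The exponential factors combine to (11N)^(11N) / (N^N · (10N)^(10N)) = 11^(11N)/10^(10N) = (11^11/10^10)^N = (285311670611/10000000000)^N.
The square-root prefactors combine to sqrt(2π·11N) / (sqrt(2π N)·sqrt(2π·10N)) = sqrt(11 / (2π·10·N)) = sqrt(11/(20π·16n)).
Substituting N = 16n: C(176n, 16n) ~ (285311670611/10000000000)^(16n) · sqrt(11/(20π·16n)).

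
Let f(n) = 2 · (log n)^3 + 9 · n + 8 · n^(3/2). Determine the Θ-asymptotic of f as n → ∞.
f(n) ∈ Θ(n^(3/2))

Compare the terms by growth order. For large n, n^a · (log n)^b dominates n^a' · (log n)^b' iff a > a', or (a = a' and b > b'). Ranking the 3 terms shows the dominant one is 8 · n^(3/2). Hence f(n) ∈ Θ(n^(3/2)).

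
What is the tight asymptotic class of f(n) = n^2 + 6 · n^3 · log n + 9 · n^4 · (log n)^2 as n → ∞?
f(n) ∈ Θ(n^4 · (log n)^2)

Compare the terms by growth order. For large n, n^a · (log n)^b dominates n^a' · (log n)^b' iff a > a', or (a = a' and b > b'). Ranking the 3 terms shows the dominant one is 9 · n^4 · (log n)^2. Hence f(n) ∈ Θ(n^4 · (log n)^2).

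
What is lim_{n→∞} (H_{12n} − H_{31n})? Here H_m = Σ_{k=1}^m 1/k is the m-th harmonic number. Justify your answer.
lim = ln(12/31)

Euler-Maclaurin gives H_m = ln m + γ + 1/(2m) + O(1/m^2). The γ and O(1/m) terms cancel in the difference:
  H_{12n} − H_{31n} = ln(12n) − ln(31n) + O(1/n) = ln(12/31) + O(1/n).
Hence the limit is ln(12/31).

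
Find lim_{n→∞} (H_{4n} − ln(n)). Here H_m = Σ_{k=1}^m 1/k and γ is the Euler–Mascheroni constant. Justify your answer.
lim = ln 4 + γ

By Euler-Maclaurin, H_m = ln m + γ + O(1/m). So
  H_{4n} − ln(n) = ln(4n) + γ − ln(n) + O(1/n)
                       = ln(4/1) + γ + O(1/n).
Hence the limit is ln(4/1) + γ.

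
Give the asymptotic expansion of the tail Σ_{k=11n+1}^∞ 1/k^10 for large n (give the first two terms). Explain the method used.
Σ_{k>11n} 1/k^10 = 1/(9 · (11n)^9) − 1/(2 · (11n)^10) + O(1/(11n)^11)

Compare to the integral: ∫_{11n}^∞ x^(−10) dx = [−x^(−9)/9]_{11n}^∞ = 1/((10−1)·(11n)^9). The Euler-Maclaurin correction adds −f(11n)/2 = −1/(2·(11n)^10). Euler-Maclaurin then gives
  Σ_{k>11n} 1/k^10 = ∫_{11n}^∞ dx/x^10 − 1/(2·(11n)^10) + O(1/(11n)^11).
(Equivalently this is ζ(10) − Σ_{k≤11n} 1/k^10.)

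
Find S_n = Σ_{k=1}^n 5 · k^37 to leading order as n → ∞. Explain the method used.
S_n ~ 5 · n^38 / 38

By integral comparison (Euler-Maclaurin), Σ_{k=1}^n 5 · k^37 = 5 · ∫_0^n x^37 dx + O(n^37) = 5 · n^38/38 + O(n^37). (Equivalently, Faulhaber's formula gives the same leading term.)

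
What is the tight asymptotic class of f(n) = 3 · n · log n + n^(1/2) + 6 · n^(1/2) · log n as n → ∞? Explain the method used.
f(n) ∈ Θ(n · log n)

Compare the terms by growth order. For large n, n^a · (log n)^b dominates n^a' · (log n)^b' iff a > a', or (a = a' and b > b'). Ranking the 3 terms shows the dominant one is 3 · n · log n. Hence f(n) ∈ Θ(n · log n).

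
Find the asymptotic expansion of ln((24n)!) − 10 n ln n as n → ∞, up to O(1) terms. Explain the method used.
ln((24n)!) − 10 n ln n = 14 n ln n + 24(ln 24 − 1) n + (1/2) ln(2π·24n) + O(1/n)

Stirling: ln((24n)!) = 24n ln(24n) − 24n + (1/2) ln(2π·24n) + O(1/n).
Expand 24n ln(24n) = 24n (ln n + ln 24) = 24n ln n + 24n ln 24.
Subtract 10n ln n: leading term is (24 − 10) n ln n = 14 n ln n. The next term is 24n ln 24 − 24n = 24(ln 24 − 1) n. Then the (1/2) ln(2π·24n) correction.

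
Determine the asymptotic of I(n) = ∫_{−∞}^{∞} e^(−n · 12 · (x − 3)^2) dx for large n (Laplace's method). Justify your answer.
I(n) = sqrt(π/(12n))

Here φ(x) = 12 · (x − 3)^2 has its unique minimum at x* = 3 with φ(x*) = 0 and φ''(x*) = 24. Laplace's method gives
  I(n) ~ e^(−n φ(x*)) · sqrt(2π / (n · φ''(x*))) = sqrt(2π / (24n)) = sqrt(π/(12n)).
This is exact: substituting u = (x − 3)·sqrt(12n) gives I(n) = (1/sqrt(12n)) ∫_{−∞}^{∞} e^(−u^2) du = sqrt(π/(12n)).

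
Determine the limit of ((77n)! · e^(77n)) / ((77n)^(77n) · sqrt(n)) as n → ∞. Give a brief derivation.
lim = sqrt(2π·77)

Stirling: (77n)! ~ sqrt(2π·77n) · (77n/e)^(77n). Hence
  (77n)! · e^(77n) / (77n)^(77n) ~ sqrt(2π·77n).
Dividing by sqrt(n): sqrt(2π·77n) / sqrt(n) = sqrt(2π·77) · n^((1−1)/2), so the limit is sqrt(2π·77).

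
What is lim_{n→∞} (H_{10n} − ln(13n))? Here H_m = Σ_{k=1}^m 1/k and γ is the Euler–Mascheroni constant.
lim = ln(10/13) + γ

By Euler-Maclaurin, H_m = ln m + γ + O(1/m). So
  H_{10n} − ln(13n) = ln(10n) + γ − ln(13n) + O(1/n)
                       = ln(10/13) + γ + O(1/n).
Hence the limit is ln(10/13) + γ.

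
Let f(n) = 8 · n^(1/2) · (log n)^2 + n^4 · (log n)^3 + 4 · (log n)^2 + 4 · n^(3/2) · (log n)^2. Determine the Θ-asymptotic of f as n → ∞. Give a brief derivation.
f(n) ∈ Θ(n^4 · (log n)^3)

Compare the terms by growth order. For large n, n^a · (log n)^b dominates n^a' · (log n)^b' iff a > a', or (a = a' and b > b'). Ranking the 4 terms shows the dominant one is n^4 · (log n)^3. Hence f(n) ∈ Θ(n^4 · (log n)^3).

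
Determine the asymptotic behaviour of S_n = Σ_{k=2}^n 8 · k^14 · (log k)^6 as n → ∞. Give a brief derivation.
S_n ~ 8 · n^15 · (log n)^6 / 15

By integral comparison, S_n = ∫_1^n 8 · x^14 · (log x)^6 dx + O(n^14 · (log n)^6). For the integral, the leading term of ∫_1^n x^14 (log x)^6 dx is n^15/15 · (log n)^6 (by repeated integration by parts; each step lowers the log-exponent and produces a relatively O(1/log n) correction). Hence S_n ~ 8 · n^15 · (log n)^6 / 15.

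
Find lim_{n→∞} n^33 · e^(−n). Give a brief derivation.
lim = 0

Exponentials with base > 1 dominate every fixed polynomial: for any fixed c, n^c / e^n → 0 as n → ∞ (e.g. by the ratio test, or since e^n grows faster than any power of n). Hence n^33 · e^(−n) = n^33 / e^n → 0.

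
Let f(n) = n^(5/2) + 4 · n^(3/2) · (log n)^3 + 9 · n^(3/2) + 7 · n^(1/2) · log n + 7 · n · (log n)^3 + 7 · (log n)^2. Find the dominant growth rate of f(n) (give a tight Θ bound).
f(n) ∈ Θ(n^(5/2))

Compare the terms by growth order. For large n, n^a · (log n)^b dominates n^a' · (log n)^b' iff a > a', or (a = a' and b > b'). Ranking the 6 terms shows the dominant one is n^(5/2). Hence f(n) ∈ Θ(n^(5/2)).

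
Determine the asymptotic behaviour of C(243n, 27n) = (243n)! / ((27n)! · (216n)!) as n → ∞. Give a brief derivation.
C(243n, 27n) ~ (387420489/16777216)^(27n) · sqrt(9/(16π·27n))

Write N = 27n. Apply Stirling to each factorial:
  (9N)! ~ sqrt(2π·9N) · (9N/e)^(9N),
  N! ~ sqrt(2π N) · (N/e)^N,
  (8N)! ~ sqrt(2π·8N) · (8N/e)^(8N).
The exponential factors combine to (9N)^(9N) / (N^N · (8N)^(8N)) = 9^(9N)/8^(8N) = (9^9/8^8)^N = (387420489/16777216)^N.
The square-root prefactors combine to sqrt(2π·9N) / (sqrt(2π N)·sqrt(2π·8N)) = sqrt(9 / (2π·8·N)) = sqrt(9/(16π·27n)).
Substituting N = 27n: C(243n, 27n) ~ (387420489/16777216)^(27n) · sqrt(9/(16π·27n)).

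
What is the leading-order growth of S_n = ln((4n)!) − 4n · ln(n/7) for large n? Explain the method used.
S_n ~ 4n · (ln 28 − 1) + O(ln n)

Stirling: ln((4n)!) = 4n ln(4n) − 4n + O(ln n).
  S_n = 4n ln(4n) − 4n − 4n ln(n/7) + O(ln n)
      = 4n ln(4n) − 4n ln n + 4n ln 7 − 4n + O(ln n)
      = 4n ln 4 + 4n ln 7 − 4n + O(ln n)
      = 4n (ln 28 − 1) + O(ln n).
Numerically ln(28) − 1 ≈ 2.3322.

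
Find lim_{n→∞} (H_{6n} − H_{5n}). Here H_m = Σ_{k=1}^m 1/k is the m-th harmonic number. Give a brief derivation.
lim = ln(6/5)

Euler-Maclaurin gives H_m = ln m + γ + 1/(2m) + O(1/m^2). The γ and O(1/m) terms cancel in the difference:
  H_{6n} − H_{5n} = ln(6n) − ln(5n) + O(1/n) = ln(6/5) + O(1/n).
Hence the limit is ln(6/5).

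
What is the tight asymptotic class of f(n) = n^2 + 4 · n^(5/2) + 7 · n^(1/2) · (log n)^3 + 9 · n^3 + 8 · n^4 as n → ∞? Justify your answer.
f(n) ∈ Θ(n^4)

Compare the terms by growth order. For large n, n^a · (log n)^b dominates n^a' · (log n)^b' iff a > a', or (a = a' and b > b'). Ranking the 5 terms shows the dominant one is 8 · n^4. Hence f(n) ∈ Θ(n^4).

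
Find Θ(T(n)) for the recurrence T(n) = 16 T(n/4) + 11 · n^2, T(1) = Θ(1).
T(n) = Θ(n^2 log n)

log_4 16 = 2, and f(n) = 11 · n^2 = Θ(n^(log_4 16)). This is Case 2 of the master theorem: T(n) = Θ(f(n) · log n) = Θ(n^2 log n).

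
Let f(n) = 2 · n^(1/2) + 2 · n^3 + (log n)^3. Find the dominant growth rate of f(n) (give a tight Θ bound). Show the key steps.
f(n) ∈ Θ(n^3)

Compare the terms by growth order. For large n, n^a · (log n)^b dominates n^a' · (log n)^b' iff a > a', or (a = a' and b > b'). Ranking the 3 terms shows the dominant one is 2 · n^3. Hence f(n) ∈ Θ(n^3).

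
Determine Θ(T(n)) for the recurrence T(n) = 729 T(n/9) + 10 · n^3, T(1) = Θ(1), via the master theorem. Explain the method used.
T(n) = Θ(n^3 log n)

log_9 729 = 3, and f(n) = 10 · n^3 = Θ(n^(log_9 729)). This is Case 2 of the master theorem: T(n) = Θ(f(n) · log n) = Θ(n^3 log n).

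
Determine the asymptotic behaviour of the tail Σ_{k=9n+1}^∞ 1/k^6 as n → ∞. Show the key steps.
Σ_{k>9n} 1/k^6 ~ 1/(5 · (9n)^5)

Compare to the integral: ∫_{9n}^∞ x^(−6) dx = [−x^(−5)/5]_{9n}^∞ = 1/((6−1)·(9n)^5). Euler-Maclaurin then gives
  Σ_{k>9n} 1/k^6 = ∫_{9n}^∞ dx/x^6 − 1/(2·(9n)^6) + O(1/(9n)^7).
(Equivalently this is ζ(6) − Σ_{k≤9n} 1/k^6.)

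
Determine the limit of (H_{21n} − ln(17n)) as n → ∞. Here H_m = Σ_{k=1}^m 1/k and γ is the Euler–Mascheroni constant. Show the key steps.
lim = ln(21/17) + γ

By Euler-Maclaurin, H_m = ln m + γ + O(1/m). So
  H_{21n} − ln(17n) = ln(21n) + γ − ln(17n) + O(1/n)
                       = ln(21/17) + γ + O(1/n).
Hence the limit is ln(21/17) + γ.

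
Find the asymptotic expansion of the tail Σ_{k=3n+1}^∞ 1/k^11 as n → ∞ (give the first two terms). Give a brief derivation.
Σ_{k>3n} 1/k^11 = 1/(10 · (3n)^10) − 1/(2 · (3n)^11) + O(1/(3n)^12)

Compare to the integral: ∫_{3n}^∞ x^(−11) dx = [−x^(−10)/10]_{3n}^∞ = 1/((11−1)·(3n)^10). The Euler-Maclaurin correction adds −f(3n)/2 = −1/(2·(3n)^11). Euler-Maclaurin then gives
  Σ_{k>3n} 1/k^11 = ∫_{3n}^∞ dx/x^11 − 1/(2·(3n)^11) + O(1/(3n)^12).
(Equivalently this is ζ(11) − Σ_{k≤3n} 1/k^11.)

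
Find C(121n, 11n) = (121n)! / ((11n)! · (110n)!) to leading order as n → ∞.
C(121n, 11n) ~ (285311670611/10000000000)^(11n) · sqrt(11/(20π·11n))

Write N = 11n. Apply Stirling to each factorial:
  (11N)! ~ sqrt(2π·11N) · (11N/e)^(11N),
  N! ~ sqrt(2π N) · (N/e)^N,
  (10N)! ~ sqrt(2π·10N) · (10N/e)^(10N).
The exponential factors combine to (11N)^(11N) / (N^N · (10N)^(10N)) = 11^(11N)/10^(10N) = (11^11/10^10)^N = (285311670611/10000000000)^N.
The square-root prefactors combine to sqrt(2π·11N) / (sqrt(2π N)·sqrt(2π·10N)) = sqrt(11 / (2π·10·N)) = sqrt(11/(20π·11n)).
Substituting N = 11n: C(121n, 11n) ~ (285311670611/10000000000)^(11n) · sqrt(11/(20π·11n)).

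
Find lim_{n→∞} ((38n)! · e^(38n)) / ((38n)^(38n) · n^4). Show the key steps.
lim = 0

Stirling: (38n)! ~ sqrt(2π·38n) · (38n/e)^(38n). Hence
  (38n)! · e^(38n) / (38n)^(38n) ~ sqrt(2π·38n).
Dividing by n^4: sqrt(2π·38n) / n^4 = sqrt(2π·38) · n^((1−8)/2), so the expression behaves like sqrt(2π·38) · n^((1−8)/2) → 0.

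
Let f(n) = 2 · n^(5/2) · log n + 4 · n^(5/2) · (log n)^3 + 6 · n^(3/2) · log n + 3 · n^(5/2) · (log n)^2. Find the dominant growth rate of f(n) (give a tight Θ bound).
f(n) ∈ Θ(n^(5/2) · (log n)^3)

Compare the terms by growth order. For large n, n^a · (log n)^b dominates n^a' · (log n)^b' iff a > a', or (a = a' and b > b'). Ranking the 4 terms shows the dominant one is 4 · n^(5/2) · (log n)^3. Hence f(n) ∈ Θ(n^(5/2) · (log n)^3).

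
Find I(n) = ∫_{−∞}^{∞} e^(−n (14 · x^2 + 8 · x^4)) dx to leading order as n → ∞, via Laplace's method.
I(n) ~ sqrt(π/(14n))

φ(x) = 14 · x^2 + 8 · x^4 has its unique global minimum at x* = 0 (since φ'(x) = 28x + 32x^3 = 0 only at x = 0 for real x with both coefficients positive, and φ → ∞ as |x| → ∞). At x* = 0, φ(0) = 0 and φ''(0) = 28. Laplace's method then gives
  I(n) ~ sqrt(2π / (n · φ''(0))) · e^(−n φ(0)) = sqrt(2π / (28n)) = sqrt(π/(14n)).
The 8 · x^4 term contributes only at subleading order (an O(1/n) relative correction).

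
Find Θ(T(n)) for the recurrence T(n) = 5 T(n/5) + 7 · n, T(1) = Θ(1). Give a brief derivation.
T(n) = Θ(n log n)

log_5 5 = 1, and f(n) = 7 · n = Θ(n^(log_5 5)). This is Case 2 of the master theorem: T(n) = Θ(f(n) · log n) = Θ(n log n).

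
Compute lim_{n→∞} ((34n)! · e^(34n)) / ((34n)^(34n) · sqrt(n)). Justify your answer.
lim = sqrt(2π·34)

Stirling: (34n)! ~ sqrt(2π·34n) · (34n/e)^(34n). Hence
  (34n)! · e^(34n) / (34n)^(34n) ~ sqrt(2π·34n).
Dividing by sqrt(n): sqrt(2π·34n) / sqrt(n) = sqrt(2π·34) · n^((1−1)/2), so the limit is sqrt(2π·34).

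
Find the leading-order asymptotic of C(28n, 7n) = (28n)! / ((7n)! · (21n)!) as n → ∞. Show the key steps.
C(28n, 7n) ~ (256/27)^(7n) · sqrt(2/(3π·7n))

Write N = 7n. Apply Stirling to each factorial:
  (4N)! ~ sqrt(2π·4N) · (4N/e)^(4N),
  N! ~ sqrt(2π N) · (N/e)^N,
  (3N)! ~ sqrt(2π·3N) · (3N/e)^(3N).
The exponential factors combine to (4N)^(4N) / (N^N · (3N)^(3N)) = 4^(4N)/3^(3N) = (4^4/3^3)^N = (256/27)^N.
The square-root prefactors combine to sqrt(2π·4N) / (sqrt(2π N)·sqrt(2π·3N)) = sqrt(4 / (2π·3·N)) = sqrt(2/(3π·7n)).
Substituting N = 7n: C(28n, 7n) ~ (256/27)^(7n) · sqrt(2/(3π·7n)).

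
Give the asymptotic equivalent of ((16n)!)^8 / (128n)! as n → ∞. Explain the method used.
((16n)!)^8/(128n)! ~ ((2π·16n)^(7/2) / sqrt(8)) · 8^(−8·16n)  →  0

Write N = 16n. Stirling: N! ~ sqrt(2π N)(N/e)^N and (8N)! ~ sqrt(2π·8N)·(8N/e)^(8N).
  (N!)^8/(8N)! ~ (2π N)^(8/2) (N/e)^(8N) / [sqrt(2π·8N) (8N/e)^(8N)]
     = (2π N)^(8/2) / sqrt(2π·8N) · (N/(8N))^(8N)
     = (2π N)^((8−1)/2) / sqrt(8) · 8^(−8N).
Since 8^8 > 1, the factor 8^(−8N) decays exponentially, so the ratio → 0. Substituting N = 16n gives the stated form.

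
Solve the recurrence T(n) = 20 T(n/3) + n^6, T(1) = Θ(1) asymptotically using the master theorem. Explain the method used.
T(n) = Θ(n^6)

log_3 20 ≈ 2.727. f(n) = n^6 dominates n^(log_3 20) since 6 > 2.727, and the regularity condition a·f(n/b) = 20·(n/3)^6 = (20/729)·n^6 ≤ c·f(n) holds with c = 20/729 ≈ 0.0274 < 1. So this is Case 3: T(n) = Θ(f(n)) = Θ(n^6).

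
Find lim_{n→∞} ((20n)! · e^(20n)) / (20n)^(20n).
lim = ∞

Stirling: (20n)! ~ sqrt(2π·20n) · (20n/e)^(20n). Hence
  (20n)! · e^(20n) / (20n)^(20n) ~ sqrt(2π·20n) = sqrt(2π·20) · sqrt(n) → ∞.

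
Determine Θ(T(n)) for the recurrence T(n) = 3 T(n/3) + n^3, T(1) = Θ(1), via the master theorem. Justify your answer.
T(n) = Θ(n^3)

log_3 3 ≈ 1.000. f(n) = n^3 dominates n^(log_3 3) since 3 > 1.000, and the regularity condition a·f(n/b) = 3·(n/3)^3 = (3/27)·n^3 ≤ c·f(n) holds with c = 3/27 ≈ 0.111 < 1. So this is Case 3: T(n) = Θ(f(n)) = Θ(n^3).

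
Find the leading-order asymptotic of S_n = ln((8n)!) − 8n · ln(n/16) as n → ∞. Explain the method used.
S_n ~ 8n · (ln 128 − 1) + O(ln n)

Stirling: ln((8n)!) = 8n ln(8n) − 8n + O(ln n).
  S_n = 8n ln(8n) − 8n − 8n ln(n/16) + O(ln n)
      = 8n ln(8n) − 8n ln n + 8n ln 16 − 8n + O(ln n)
      = 8n ln 8 + 8n ln 16 − 8n + O(ln n)
      = 8n (ln 128 − 1) + O(ln n).
Numerically ln(128) − 1 ≈ 3.8520.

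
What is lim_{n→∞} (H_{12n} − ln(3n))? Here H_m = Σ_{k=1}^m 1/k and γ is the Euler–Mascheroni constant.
lim = ln 4 + γ

By Euler-Maclaurin, H_m = ln m + γ + O(1/m). So
  H_{12n} − ln(3n) = ln(12n) + γ − ln(3n) + O(1/n)
                       = ln(12/3) + γ + O(1/n).
Hence the limit is ln(12/3) + γ (= ln 4).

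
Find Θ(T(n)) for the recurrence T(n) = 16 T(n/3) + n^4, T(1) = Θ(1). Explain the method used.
T(n) = Θ(n^4)

log_3 16 ≈ 2.524. f(n) = n^4 dominates n^(log_3 16) since 4 > 2.524, and the regularity condition a·f(n/b) = 16·(n/3)^4 = (16/81)·n^4 ≤ c·f(n) holds with c = 16/81 ≈ 0.198 < 1. So this is Case 3: T(n) = Θ(f(n)) = Θ(n^4).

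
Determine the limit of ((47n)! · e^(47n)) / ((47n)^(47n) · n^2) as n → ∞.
lim = 0

Stirling: (47n)! ~ sqrt(2π·47n) · (47n/e)^(47n). Hence
  (47n)! · e^(47n) / (47n)^(47n) ~ sqrt(2π·47n).
Dividing by n^2: sqrt(2π·47n) / n^2 = sqrt(2π·47) · n^((1−4)/2), so the expression behaves like sqrt(2π·47) · n^((1−4)/2) → 0.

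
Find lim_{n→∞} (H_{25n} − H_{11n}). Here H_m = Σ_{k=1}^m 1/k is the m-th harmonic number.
lim = ln(25/11)

Euler-Maclaurin gives H_m = ln m + γ + 1/(2m) + O(1/m^2). The γ and O(1/m) terms cancel in the difference:
  H_{25n} − H_{11n} = ln(25n) − ln(11n) + O(1/n) = ln(25/11) + O(1/n).
Hence the limit is ln(25/11).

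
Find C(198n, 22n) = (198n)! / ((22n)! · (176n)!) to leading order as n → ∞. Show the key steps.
C(198n, 22n) ~ (387420489/16777216)^(22n) · sqrt(9/(16π·22n))

Write N = 22n. Apply Stirling to each factorial:
  (9N)! ~ sqrt(2π·9N) · (9N/e)^(9N),
  N! ~ sqrt(2π N) · (N/e)^N,
  (8N)! ~ sqrt(2π·8N) · (8N/e)^(8N).
The exponential factors combine to (9N)^(9N) / (N^N · (8N)^(8N)) = 9^(9N)/8^(8N) = (9^9/8^8)^N = (387420489/16777216)^N.
The square-root prefactors combine to sqrt(2π·9N) / (sqrt(2π N)·sqrt(2π·8N)) = sqrt(9 / (2π·8·N)) = sqrt(9/(16π·22n)).
Substituting N = 22n: C(198n, 22n) ~ (387420489/16777216)^(22n) · sqrt(9/(16π·22n)).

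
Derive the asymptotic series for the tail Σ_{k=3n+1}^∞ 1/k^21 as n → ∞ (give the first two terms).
Σ_{k>3n} 1/k^21 = 1/(20 · (3n)^20) − 1/(2 · (3n)^21) + O(1/(3n)^22)

Compare to the integral: ∫_{3n}^∞ x^(−21) dx = [−x^(−20)/20]_{3n}^∞ = 1/((21−1)·(3n)^20). The Euler-Maclaurin correction adds −f(3n)/2 = −1/(2·(3n)^21). Euler-Maclaurin then gives
  Σ_{k>3n} 1/k^21 = ∫_{3n}^∞ dx/x^21 − 1/(2·(3n)^21) + O(1/(3n)^22).
(Equivalently this is ζ(21) − Σ_{k≤3n} 1/k^21.)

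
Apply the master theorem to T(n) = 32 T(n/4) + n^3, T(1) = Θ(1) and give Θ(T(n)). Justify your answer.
T(n) = Θ(n^3)

log_4 32 ≈ 2.500. f(n) = n^3 dominates n^(log_4 32) since 3 > 2.500, and the regularity condition a·f(n/b) = 32·(n/4)^3 = (32/64)·n^3 ≤ c·f(n) holds with c = 32/64 ≈ 0.5 < 1. So this is Case 3: T(n) = Θ(f(n)) = Θ(n^3).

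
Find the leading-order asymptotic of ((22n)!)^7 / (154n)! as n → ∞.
((22n)!)^7/(154n)! ~ ((2π·22n)^(6/2) / sqrt(7)) · 7^(−7·22n)  →  0

Write N = 22n. Stirling: N! ~ sqrt(2π N)(N/e)^N and (7N)! ~ sqrt(2π·7N)·(7N/e)^(7N).
  (N!)^7/(7N)! ~ (2π N)^(7/2) (N/e)^(7N) / [sqrt(2π·7N) (7N/e)^(7N)]
     = (2π N)^(7/2) / sqrt(2π·7N) · (N/(7N))^(7N)
     = (2π N)^((7−1)/2) / sqrt(7) · 7^(−7N).
Since 7^7 > 1, the factor 7^(−7N) decays exponentially, so the ratio → 0. Substituting N = 22n gives the stated form.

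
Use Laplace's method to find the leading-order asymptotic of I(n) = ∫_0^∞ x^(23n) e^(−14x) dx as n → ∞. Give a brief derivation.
I(n) ~ (sqrt(2π·23n) / 14) · (23n/(14e))^(23n)

Write the integrand as exp(23n ln x − 14x) and set f(x) = 23n ln x − 14x. Then f'(x) = 23n/x − 14 = 0 at x* = 23n/14, and f''(x*) = −23n/x*^2 = −14^2/(23n). Laplace's method (interior maximum) gives
  I(n) ~ e^(f(x*)) · sqrt(2π / |f''(x*)|)
        = exp(23n ln(23n/14) − 23n) · sqrt(2π · 23n / 14^2)
        = (23n/14)^(23n) e^(−23n) · sqrt(2π·23n) / 14
        = (sqrt(2π·23n) / 14) · (23n/(14e))^(23n).
This matches Γ(23n+1)/14^(23n+1) with Stirling applied to Γ.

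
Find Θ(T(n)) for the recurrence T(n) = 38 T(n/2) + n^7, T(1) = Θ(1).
T(n) = Θ(n^7)

log_2 38 ≈ 5.248. f(n) = n^7 dominates n^(log_2 38) since 7 > 5.248, and the regularity condition a·f(n/b) = 38·(n/2)^7 = (38/128)·n^7 ≤ c·f(n) holds with c = 38/128 ≈ 0.297 < 1. So this is Case 3: T(n) = Θ(f(n)) = Θ(n^7).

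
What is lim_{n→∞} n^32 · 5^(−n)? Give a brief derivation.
lim = 0

Exponentials with base > 1 dominate every fixed polynomial: for any fixed c, n^c / 5^n → 0 as n → ∞ (e.g. by the ratio test, or by writing 5^n = e^(n ln 5) and noting e^(n ln 5) / n^c → ∞). Hence n^32 · 5^(−n) = n^32 / 5^n → 0.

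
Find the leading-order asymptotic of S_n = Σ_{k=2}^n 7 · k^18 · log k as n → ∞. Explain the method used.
S_n ~ 7 · n^19 log n / 19 − 7 · n^19 / 361

By integral comparison, S_n = ∫_1^n 7 · x^18 · log x dx + O(n^18 · log n). For the integral, ∫ x^18 log x dx = n^19 log n / 19 − n^19/361 (integration by parts). Hence S_n ~ 7 · n^19 log n / 19 − 7 · n^19 / 361.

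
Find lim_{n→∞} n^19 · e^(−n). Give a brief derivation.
lim = 0

Exponentials with base > 1 dominate every fixed polynomial: for any fixed c, n^c / e^n → 0 as n → ∞ (e.g. by the ratio test, or since e^n grows faster than any power of n). Hence n^19 · e^(−n) = n^19 / e^n → 0.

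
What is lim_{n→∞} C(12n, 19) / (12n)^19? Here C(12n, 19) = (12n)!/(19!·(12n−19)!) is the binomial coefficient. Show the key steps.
lim = 1/19! = 1/121645100408832000

With N = 12n → ∞: C(N, 19) / N^19 = [N(N−1)…(N−18)] / (19! · N^19) = (1/19!) · 1 · (1 − 1/(12n)) · … · (1 − 18/(12n)). Each factor → 1 as N → ∞, so the limit is 1/19! = 1/121645100408832000.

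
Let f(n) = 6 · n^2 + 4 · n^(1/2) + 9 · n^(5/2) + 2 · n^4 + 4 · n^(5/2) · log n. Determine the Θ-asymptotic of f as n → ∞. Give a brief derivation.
f(n) ∈ Θ(n^4)

Compare the terms by growth order. For large n, n^a · (log n)^b dominates n^a' · (log n)^b' iff a > a', or (a = a' and b > b'). Ranking the 5 terms shows the dominant one is 2 · n^4. Hence f(n) ∈ Θ(n^4).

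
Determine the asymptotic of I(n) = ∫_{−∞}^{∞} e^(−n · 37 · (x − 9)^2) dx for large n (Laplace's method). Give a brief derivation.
I(n) = sqrt(π/(37n))

Here φ(x) = 37 · (x − 9)^2 has its unique minimum at x* = 9 with φ(x*) = 0 and φ''(x*) = 74. Laplace's method gives
  I(n) ~ e^(−n φ(x*)) · sqrt(2π / (n · φ''(x*))) = sqrt(2π / (74n)) = sqrt(π/(37n)).
This is exact: substituting u = (x − 9)·sqrt(37n) gives I(n) = (1/sqrt(37n)) ∫_{−∞}^{∞} e^(−u^2) du = sqrt(π/(37n)).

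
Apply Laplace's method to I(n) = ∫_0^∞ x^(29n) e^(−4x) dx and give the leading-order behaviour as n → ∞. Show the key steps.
I(n) ~ (sqrt(2π·29n) / 4) · (29n/(4e))^(29n)

Write the integrand as exp(29n ln x − 4x) and set f(x) = 29n ln x − 4x. Then f'(x) = 29n/x − 4 = 0 at x* = 29n/4, and f''(x*) = −29n/x*^2 = −4^2/(29n). Laplace's method (interior maximum) gives
  I(n) ~ e^(f(x*)) · sqrt(2π / |f''(x*)|)
        = exp(29n ln(29n/4) − 29n) · sqrt(2π · 29n / 4^2)
        = (29n/4)^(29n) e^(−29n) · sqrt(2π·29n) / 4
        = (sqrt(2π·29n) / 4) · (29n/(4e))^(29n).
This matches Γ(29n+1)/4^(29n+1) with Stirling applied to Γ.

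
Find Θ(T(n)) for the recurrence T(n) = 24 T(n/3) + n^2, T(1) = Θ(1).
T(n) = Θ(n^(log_3 24))

Master theorem: compare f(n) = n^2 to n^(log_3 24) where log_3 24 ≈ 2.893. Since 2 < log_3 24, we have f(n) = O(n^(log_3 24 − ε)) for some ε > 0 — Case 1. Hence T(n) = Θ(n^(log_3 24)).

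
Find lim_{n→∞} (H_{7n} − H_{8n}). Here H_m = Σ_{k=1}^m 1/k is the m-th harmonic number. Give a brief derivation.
lim = ln(7/8)

Euler-Maclaurin gives H_m = ln m + γ + 1/(2m) + O(1/m^2). The γ and O(1/m) terms cancel in the difference:
  H_{7n} − H_{8n} = ln(7n) − ln(8n) + O(1/n) = ln(7/8) + O(1/n).
Hence the limit is ln(7/8).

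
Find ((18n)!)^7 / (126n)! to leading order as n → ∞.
((18n)!)^7/(126n)! ~ ((2π·18n)^(6/2) / sqrt(7)) · 7^(−7·18n)  →  0

Write N = 18n. Stirling: N! ~ sqrt(2π N)(N/e)^N and (7N)! ~ sqrt(2π·7N)·(7N/e)^(7N).
  (N!)^7/(7N)! ~ (2π N)^(7/2) (N/e)^(7N) / [sqrt(2π·7N) (7N/e)^(7N)]
     = (2π N)^(7/2) / sqrt(2π·7N) · (N/(7N))^(7N)
     = (2π N)^((7−1)/2) / sqrt(7) · 7^(−7N).
Since 7^7 > 1, the factor 7^(−7N) decays exponentially, so the ratio → 0. Substituting N = 18n gives the stated form.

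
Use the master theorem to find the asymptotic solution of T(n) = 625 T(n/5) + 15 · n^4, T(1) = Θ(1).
T(n) = Θ(n^4 log n)

log_5 625 = 4, and f(n) = 15 · n^4 = Θ(n^(log_5 625)). This is Case 2 of the master theorem: T(n) = Θ(f(n) · log n) = Θ(n^4 log n).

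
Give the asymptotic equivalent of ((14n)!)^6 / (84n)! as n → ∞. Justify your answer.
((14n)!)^6/(84n)! ~ ((2π·14n)^(5/2) / sqrt(6)) · 6^(−6·14n)  →  0

Write N = 14n. Stirling: N! ~ sqrt(2π N)(N/e)^N and (6N)! ~ sqrt(2π·6N)·(6N/e)^(6N).
  (N!)^6/(6N)! ~ (2π N)^(6/2) (N/e)^(6N) / [sqrt(2π·6N) (6N/e)^(6N)]
     = (2π N)^(6/2) / sqrt(2π·6N) · (N/(6N))^(6N)
     = (2π N)^((6−1)/2) / sqrt(6) · 6^(−6N).
Since 6^6 > 1, the factor 6^(−6N) decays exponentially, so the ratio → 0. Substituting N = 14n gives the stated form.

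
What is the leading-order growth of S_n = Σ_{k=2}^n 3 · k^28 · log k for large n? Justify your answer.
S_n ~ 3 · n^29 log n / 29 − 3 · n^29 / 841

By integral comparison, S_n = ∫_1^n 3 · x^28 · log x dx + O(n^28 · log n). For the integral, ∫ x^28 log x dx = n^29 log n / 29 − n^29/841 (integration by parts). Hence S_n ~ 3 · n^29 log n / 29 − 3 · n^29 / 841.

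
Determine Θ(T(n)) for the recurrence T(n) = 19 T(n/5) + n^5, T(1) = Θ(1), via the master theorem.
T(n) = Θ(n^5)

log_5 19 ≈ 1.829. f(n) = n^5 dominates n^(log_5 19) since 5 > 1.829, and the regularity condition a·f(n/b) = 19·(n/5)^5 = (19/3125)·n^5 ≤ c·f(n) holds with c = 19/3125 ≈ 0.00608 < 1. So this is Case 3: T(n) = Θ(f(n)) = Θ(n^5).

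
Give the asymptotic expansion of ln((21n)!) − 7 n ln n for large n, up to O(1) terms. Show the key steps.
ln((21n)!) − 7 n ln n = 14 n ln n + 21(ln 21 − 1) n + (1/2) ln(2π·21n) + O(1/n)

Stirling: ln((21n)!) = 21n ln(21n) − 21n + (1/2) ln(2π·21n) + O(1/n).
Expand 21n ln(21n) = 21n (ln n + ln 21) = 21n ln n + 21n ln 21.
Subtract 7n ln n: leading term is (21 − 7) n ln n = 14 n ln n. The next term is 21n ln 21 − 21n = 21(ln 21 − 1) n. Then the (1/2) ln(2π·21n) correction.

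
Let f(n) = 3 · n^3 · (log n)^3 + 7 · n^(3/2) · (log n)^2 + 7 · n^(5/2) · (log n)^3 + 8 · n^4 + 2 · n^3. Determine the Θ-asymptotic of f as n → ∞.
f(n) ∈ Θ(n^4)

Compare the terms by growth order. For large n, n^a · (log n)^b dominates n^a' · (log n)^b' iff a > a', or (a = a' and b > b'). Ranking the 5 terms shows the dominant one is 8 · n^4. Hence f(n) ∈ Θ(n^4).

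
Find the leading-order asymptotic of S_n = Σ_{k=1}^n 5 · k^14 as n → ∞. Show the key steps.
S_n ~ n^15 / 3

By integral comparison (Euler-Maclaurin), Σ_{k=1}^n 5 · k^14 = 5 · ∫_0^n x^14 dx + O(n^14) = 5 · n^15/15 = n^15 / 3 + O(n^14). (Equivalently, Faulhaber's formula gives the same leading term.)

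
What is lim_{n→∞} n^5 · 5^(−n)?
lim = 0

Exponentials with base > 1 dominate every fixed polynomial: for any fixed c, n^c / 5^n → 0 as n → ∞ (e.g. by the ratio test, or by writing 5^n = e^(n ln 5) and noting e^(n ln 5) / n^c → ∞). Hence n^5 · 5^(−n) = n^5 / 5^n → 0.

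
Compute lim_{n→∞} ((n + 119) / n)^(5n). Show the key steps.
lim = e^595

Rewrite as (1 + 119/n)^(5n). By the standard limit (1 + x/n)^n → e^x, we have (1 + 119/n)^n → e^119, and raising to the 5th power gives e^595.
More precisely, ln[(1 + 119/n)^(5n)] = 5n · ln(1 + 119/n) = 5n · (119/n + O(1/n^2)) = 595 + O(1/n) → 595.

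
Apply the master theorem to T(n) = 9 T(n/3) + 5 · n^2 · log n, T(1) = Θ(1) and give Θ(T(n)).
T(n) = Θ(n^2 · (log n)^2)

Here log_3 9 = 2 and f(n) = 5 · n^2 · log n = Θ(n^(log_3 9) · (log n)^1). This is the extended Case 2 of the master theorem (f matches the critical exponent up to log factors), giving T(n) = Θ(n^(log_3 9) · (log n)^(1+1)) = Θ(n^2 · (log n)^2).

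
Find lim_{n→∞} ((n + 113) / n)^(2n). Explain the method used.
lim = e^226

Rewrite as (1 + 113/n)^(2n). By the standard limit (1 + x/n)^n → e^x, we have (1 + 113/n)^n → e^113, and raising to the 2nd power gives e^226.
More precisely, ln[(1 + 113/n)^(2n)] = 2n · ln(1 + 113/n) = 2n · (113/n + O(1/n^2)) = 226 + O(1/n) → 226.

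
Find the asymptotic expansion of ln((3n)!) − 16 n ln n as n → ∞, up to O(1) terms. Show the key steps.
ln((3n)!) − 16 n ln n = −13 n ln n + 3(ln 3 − 1) n + (1/2) ln(2π·3n) + O(1/n)

Stirling: ln((3n)!) = 3n ln(3n) − 3n + (1/2) ln(2π·3n) + O(1/n).
Expand 3n ln(3n) = 3n (ln n + ln 3) = 3n ln n + 3n ln 3.
Subtract 16n ln n: leading term is (3 − 16) n ln n = −13 n ln n. The next term is 3n ln 3 − 3n = 3(ln 3 − 1) n. Then the (1/2) ln(2π·3n) correction.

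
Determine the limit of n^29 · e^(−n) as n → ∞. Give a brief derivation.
lim = 0

Exponentials with base > 1 dominate every fixed polynomial: for any fixed c, n^c / e^n → 0 as n → ∞ (e.g. by the ratio test, or since e^n grows faster than any power of n). Hence n^29 · e^(−n) = n^29 / e^n → 0.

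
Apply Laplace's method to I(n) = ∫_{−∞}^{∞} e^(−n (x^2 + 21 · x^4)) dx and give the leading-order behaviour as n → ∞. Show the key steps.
I(n) ~ sqrt(π/n)

φ(x) = x^2 + 21 · x^4 has its unique global minimum at x* = 0 (since φ'(x) = 2x + 84x^3 = 0 only at x = 0 for real x with both coefficients positive, and φ → ∞ as |x| → ∞). At x* = 0, φ(0) = 0 and φ''(0) = 2. Laplace's method then gives
  I(n) ~ sqrt(2π / (n · φ''(0))) · e^(−n φ(0)) = sqrt(2π / (2n)) = sqrt(π/n).
The 21 · x^4 term contributes only at subleading order (an O(1/n) relative correction).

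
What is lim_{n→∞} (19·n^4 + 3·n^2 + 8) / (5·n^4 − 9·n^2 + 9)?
lim = 19/5

For large n the leading n^4 terms dominate both numerator and denominator. Dividing top and bottom by n^4, every other term tends to 0, leaving 19/5.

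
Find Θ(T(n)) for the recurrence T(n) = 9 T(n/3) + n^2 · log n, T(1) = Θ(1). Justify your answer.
T(n) = Θ(n^2 · (log n)^2)

Here log_3 9 = 2 and f(n) = n^2 · log n = Θ(n^(log_3 9) · (log n)^1). This is the extended Case 2 of the master theorem (f matches the critical exponent up to log factors), giving T(n) = Θ(n^(log_3 9) · (log n)^(1+1)) = Θ(n^2 · (log n)^2).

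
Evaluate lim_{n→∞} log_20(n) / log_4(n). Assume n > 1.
lim = ln(4) / ln(20) = log_20(4)

Change of base: log_20(n) = ln n / ln 20 and log_4(n) = ln n / ln 4. The ratio is (ln n / ln 20) · (ln 4 / ln n) = ln 4 / ln 20, a constant independent of n. So the limit is ln 4 / ln 20 = log_20(4).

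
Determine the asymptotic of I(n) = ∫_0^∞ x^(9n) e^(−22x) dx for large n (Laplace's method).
I(n) ~ (sqrt(2π·9n) / 22) · (9n/(22e))^(9n)

Write the integrand as exp(9n ln x − 22x) and set f(x) = 9n ln x − 22x. Then f'(x) = 9n/x − 22 = 0 at x* = 9n/22, and f''(x*) = −9n/x*^2 = −22^2/(9n). Laplace's method (interior maximum) gives
  I(n) ~ e^(f(x*)) · sqrt(2π / |f''(x*)|)
        = exp(9n ln(9n/22) − 9n) · sqrt(2π · 9n / 22^2)
        = (9n/22)^(9n) e^(−9n) · sqrt(2π·9n) / 22
        = (sqrt(2π·9n) / 22) · (9n/(22e))^(9n).
This matches Γ(9n+1)/22^(9n+1) with Stirling applied to Γ.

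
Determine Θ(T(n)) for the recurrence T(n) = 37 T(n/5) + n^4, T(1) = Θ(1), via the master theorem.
T(n) = Θ(n^4)

log_5 37 ≈ 2.244. f(n) = n^4 dominates n^(log_5 37) since 4 > 2.244, and the regularity condition a·f(n/b) = 37·(n/5)^4 = (37/625)·n^4 ≤ c·f(n) holds with c = 37/625 ≈ 0.0592 < 1. So this is Case 3: T(n) = Θ(f(n)) = Θ(n^4).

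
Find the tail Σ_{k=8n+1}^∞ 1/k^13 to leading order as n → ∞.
Σ_{k>8n} 1/k^13 ~ 1/(12 · (8n)^12)

Compare to the integral: ∫_{8n}^∞ x^(−13) dx = [−x^(−12)/12]_{8n}^∞ = 1/((13−1)·(8n)^12). Euler-Maclaurin then gives
  Σ_{k>8n} 1/k^13 = ∫_{8n}^∞ dx/x^13 − 1/(2·(8n)^13) + O(1/(8n)^14).
(Equivalently this is ζ(13) − Σ_{k≤8n} 1/k^13.)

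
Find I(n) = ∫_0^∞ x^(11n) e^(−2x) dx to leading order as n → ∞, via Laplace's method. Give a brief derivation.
I(n) ~ (sqrt(2π·11n) / 2) · (11n/(2e))^(11n)

Write the integrand as exp(11n ln x − 2x) and set f(x) = 11n ln x − 2x. Then f'(x) = 11n/x − 2 = 0 at x* = 11n/2, and f''(x*) = −11n/x*^2 = −2^2/(11n). Laplace's method (interior maximum) gives
  I(n) ~ e^(f(x*)) · sqrt(2π / |f''(x*)|)
        = exp(11n ln(11n/2) − 11n) · sqrt(2π · 11n / 2^2)
        = (11n/2)^(11n) e^(−11n) · sqrt(2π·11n) / 2
        = (sqrt(2π·11n) / 2) · (11n/(2e))^(11n).
This matches Γ(11n+1)/2^(11n+1) with Stirling applied to Γ.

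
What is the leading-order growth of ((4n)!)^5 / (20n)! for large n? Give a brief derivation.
((4n)!)^5/(20n)! ~ ((2π·4n)^(4/2) / sqrt(5)) · 5^(−5·4n)  →  0

Write N = 4n. Stirling: N! ~ sqrt(2π N)(N/e)^N and (5N)! ~ sqrt(2π·5N)·(5N/e)^(5N).
  (N!)^5/(5N)! ~ (2π N)^(5/2) (N/e)^(5N) / [sqrt(2π·5N) (5N/e)^(5N)]
     = (2π N)^(5/2) / sqrt(2π·5N) · (N/(5N))^(5N)
     = (2π N)^((5−1)/2) / sqrt(5) · 5^(−5N).
Since 5^5 > 1, the factor 5^(−5N) decays exponentially, so the ratio → 0. Substituting N = 4n gives the stated form.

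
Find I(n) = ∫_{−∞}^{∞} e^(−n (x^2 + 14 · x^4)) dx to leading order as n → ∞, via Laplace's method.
I(n) ~ sqrt(π/n)

φ(x) = x^2 + 14 · x^4 has its unique global minimum at x* = 0 (since φ'(x) = 2x + 56x^3 = 0 only at x = 0 for real x with both coefficients positive, and φ → ∞ as |x| → ∞). At x* = 0, φ(0) = 0 and φ''(0) = 2. Laplace's method then gives
  I(n) ~ sqrt(2π / (n · φ''(0))) · e^(−n φ(0)) = sqrt(2π / (2n)) = sqrt(π/n).
The 14 · x^4 term contributes only at subleading order (an O(1/n) relative correction).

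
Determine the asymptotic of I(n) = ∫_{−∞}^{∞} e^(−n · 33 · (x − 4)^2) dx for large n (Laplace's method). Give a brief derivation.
I(n) = sqrt(π/(33n))

Here φ(x) = 33 · (x − 4)^2 has its unique minimum at x* = 4 with φ(x*) = 0 and φ''(x*) = 66. Laplace's method gives
  I(n) ~ e^(−n φ(x*)) · sqrt(2π / (n · φ''(x*))) = sqrt(2π / (66n)) = sqrt(π/(33n)).
This is exact: substituting u = (x − 4)·sqrt(33n) gives I(n) = (1/sqrt(33n)) ∫_{−∞}^{∞} e^(−u^2) du = sqrt(π/(33n)).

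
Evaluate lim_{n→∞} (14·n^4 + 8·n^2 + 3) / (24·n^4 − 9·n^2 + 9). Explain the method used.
lim = 14/24 = 7/12

For large n the leading n^4 terms dominate both numerator and denominator. Dividing top and bottom by n^4, every other term tends to 0, leaving 14/24 = 7/12.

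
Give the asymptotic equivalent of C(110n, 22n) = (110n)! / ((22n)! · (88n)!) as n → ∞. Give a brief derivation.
C(110n, 22n) ~ (3125/256)^(22n) · sqrt(5/(8π·22n))

Write N = 22n. Apply Stirling to each factorial:
  (5N)! ~ sqrt(2π·5N) · (5N/e)^(5N),
  N! ~ sqrt(2π N) · (N/e)^N,
  (4N)! ~ sqrt(2π·4N) · (4N/e)^(4N).
The exponential factors combine to (5N)^(5N) / (N^N · (4N)^(4N)) = 5^(5N)/4^(4N) = (5^5/4^4)^N = (3125/256)^N.
The square-root prefactors combine to sqrt(2π·5N) / (sqrt(2π N)·sqrt(2π·4N)) = sqrt(5 / (2π·4·N)) = sqrt(5/(8π·22n)).
Substituting N = 22n: C(110n, 22n) ~ (3125/256)^(22n) · sqrt(5/(8π·22n)).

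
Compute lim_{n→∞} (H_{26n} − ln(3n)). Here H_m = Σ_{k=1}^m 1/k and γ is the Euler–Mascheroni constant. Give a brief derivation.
lim = ln(26/3) + γ

By Euler-Maclaurin, H_m = ln m + γ + O(1/m). So
  H_{26n} − ln(3n) = ln(26n) + γ − ln(3n) + O(1/n)
                       = ln(26/3) + γ + O(1/n).
Hence the limit is ln(26/3) + γ.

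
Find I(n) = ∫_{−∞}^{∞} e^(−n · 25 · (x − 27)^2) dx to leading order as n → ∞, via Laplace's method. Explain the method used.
I(n) = sqrt(π/(25n))

Here φ(x) = 25 · (x − 27)^2 has its unique minimum at x* = 27 with φ(x*) = 0 and φ''(x*) = 50. Laplace's method gives
  I(n) ~ e^(−n φ(x*)) · sqrt(2π / (n · φ''(x*))) = sqrt(2π / (50n)) = sqrt(π/(25n)).
This is exact: substituting u = (x − 27)·sqrt(25n) gives I(n) = (1/sqrt(25n)) ∫_{−∞}^{∞} e^(−u^2) du = sqrt(π/(25n)).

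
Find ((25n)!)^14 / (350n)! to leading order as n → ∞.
((25n)!)^14/(350n)! ~ ((2π·25n)^(13/2) / sqrt(14)) · 14^(−14·25n)  →  0

Write N = 25n. Stirling: N! ~ sqrt(2π N)(N/e)^N and (14N)! ~ sqrt(2π·14N)·(14N/e)^(14N).
  (N!)^14/(14N)! ~ (2π N)^(14/2) (N/e)^(14N) / [sqrt(2π·14N) (14N/e)^(14N)]
     = (2π N)^(14/2) / sqrt(2π·14N) · (N/(14N))^(14N)
     = (2π N)^((14−1)/2) / sqrt(14) · 14^(−14N).
Since 14^14 > 1, the factor 14^(−14N) decays exponentially, so the ratio → 0. Substituting N = 25n gives the stated form.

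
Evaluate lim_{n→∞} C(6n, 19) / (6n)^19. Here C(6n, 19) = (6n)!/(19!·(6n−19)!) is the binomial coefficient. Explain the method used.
lim = 1/19! = 1/121645100408832000

With N = 6n → ∞: C(N, 19) / N^19 = [N(N−1)…(N−18)] / (19! · N^19) = (1/19!) · 1 · (1 − 1/(6n)) · … · (1 − 18/(6n)). Each factor → 1 as N → ∞, so the limit is 1/19! = 1/121645100408832000.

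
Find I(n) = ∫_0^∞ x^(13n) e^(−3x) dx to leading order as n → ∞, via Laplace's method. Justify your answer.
I(n) ~ (sqrt(2π·13n) / 3) · (13n/(3e))^(13n)

Write the integrand as exp(13n ln x − 3x) and set f(x) = 13n ln x − 3x. Then f'(x) = 13n/x − 3 = 0 at x* = 13n/3, and f''(x*) = −13n/x*^2 = −3^2/(13n). Laplace's method (interior maximum) gives
  I(n) ~ e^(f(x*)) · sqrt(2π / |f''(x*)|)
        = exp(13n ln(13n/3) − 13n) · sqrt(2π · 13n / 3^2)
        = (13n/3)^(13n) e^(−13n) · sqrt(2π·13n) / 3
        = (sqrt(2π·13n) / 3) · (13n/(3e))^(13n).
This matches Γ(13n+1)/3^(13n+1) with Stirling applied to Γ.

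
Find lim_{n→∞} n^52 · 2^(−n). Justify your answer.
lim = 0

Exponentials with base > 1 dominate every fixed polynomial: for any fixed c, n^c / 2^n → 0 as n → ∞ (e.g. by the ratio test, or by writing 2^n = e^(n ln 2) and noting e^(n ln 2) / n^c → ∞). Hence n^52 · 2^(−n) = n^52 / 2^n → 0.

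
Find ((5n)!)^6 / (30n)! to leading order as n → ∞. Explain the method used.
((5n)!)^6/(30n)! ~ ((2π·5n)^(5/2) / sqrt(6)) · 6^(−6·5n)  →  0

Write N = 5n. Stirling: N! ~ sqrt(2π N)(N/e)^N and (6N)! ~ sqrt(2π·6N)·(6N/e)^(6N).
  (N!)^6/(6N)! ~ (2π N)^(6/2) (N/e)^(6N) / [sqrt(2π·6N) (6N/e)^(6N)]
     = (2π N)^(6/2) / sqrt(2π·6N) · (N/(6N))^(6N)
     = (2π N)^((6−1)/2) / sqrt(6) · 6^(−6N).
Since 6^6 > 1, the factor 6^(−6N) decays exponentially, so the ratio → 0. Substituting N = 5n gives the stated form.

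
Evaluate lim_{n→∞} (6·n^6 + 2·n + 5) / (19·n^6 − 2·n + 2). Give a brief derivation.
lim = 6/19

For large n the leading n^6 terms dominate both numerator and denominator. Dividing top and bottom by n^6, every other term tends to 0, leaving 6/19.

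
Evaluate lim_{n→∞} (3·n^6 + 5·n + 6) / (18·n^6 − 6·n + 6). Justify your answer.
lim = 3/18 = 1/6

For large n the leading n^6 terms dominate both numerator and denominator. Dividing top and bottom by n^6, every other term tends to 0, leaving 3/18 = 1/6.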